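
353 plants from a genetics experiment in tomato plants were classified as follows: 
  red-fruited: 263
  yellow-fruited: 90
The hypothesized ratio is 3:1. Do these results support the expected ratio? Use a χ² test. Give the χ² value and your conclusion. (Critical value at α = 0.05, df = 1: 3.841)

0.046; consistent

The 3:1 ratio has 4 parts, so with N = 353 the expected counts are:
  red-fruited: 353 × 3/4 = 264.75
  yellow-fruited: 353 × 1/4 = 88.25
χ² = Σ (O − E)² / E
  red-fruited: (263 − 264.75)² / 264.75 = 0.0116
  yellow-fruited: (90 − 88.25)² / 88.25 = 0.0347
χ² = 0.0116 + 0.0347 = 0.0463 ≈ 0.046
Degrees of freedom = 2 − 1 = 1; critical value at α = 0.05 is 3.841.
Since 0.046 < 3.841, we fail to reject the null hypothesis — the data are consistent with the 3:1 ratio.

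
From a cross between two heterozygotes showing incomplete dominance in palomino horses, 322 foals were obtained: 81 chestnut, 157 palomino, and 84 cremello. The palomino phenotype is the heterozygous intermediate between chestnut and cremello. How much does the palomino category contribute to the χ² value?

With incomplete dominance, a heterozygote × heterozygote cross gives a 1:2:1 phenotypic ratio.
Expected counts for N = 322 under a 1:2:1 ratio (total parts = 4):
  chestnut: 322 × 1/4 = 80.5
  palomino: 322 × 2/4 = 161
  cremello: 322 × 1/4 = 80.5
Contribution of palomino: (157 − 161)² / 161 = 0.0994

0.099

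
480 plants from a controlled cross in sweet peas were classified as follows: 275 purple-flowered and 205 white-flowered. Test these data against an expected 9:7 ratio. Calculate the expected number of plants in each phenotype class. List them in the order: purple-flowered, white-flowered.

Total ratio parts = 16. Expected numbers out of 480:
  purple-flowered: 480 × 9/16 = 270
  white-flowered: 480 × 7/16 = 210

270, 210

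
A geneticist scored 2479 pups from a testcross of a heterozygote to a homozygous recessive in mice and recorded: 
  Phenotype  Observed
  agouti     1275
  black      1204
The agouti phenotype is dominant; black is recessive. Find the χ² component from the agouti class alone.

A testcross of a heterozygote (Aa × aa) gives a 1:1 phenotypic ratio.
The 1:1 ratio has 2 parts, so with N = 2479 the expected counts are:
  agouti: 2479 × 1/2 = 1239.5
  black: 2479 × 1/2 = 1239.5
Contribution of agouti: (1275 − 1239.5)² / 1239.5 = 1.0167

1.017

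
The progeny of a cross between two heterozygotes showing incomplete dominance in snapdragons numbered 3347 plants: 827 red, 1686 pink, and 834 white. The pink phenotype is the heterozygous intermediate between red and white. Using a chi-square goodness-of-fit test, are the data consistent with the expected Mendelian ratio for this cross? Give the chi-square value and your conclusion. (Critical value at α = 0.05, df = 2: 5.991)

0.216; consistent

With incomplete dominance, a heterozygote × heterozygote cross gives a 1:2:1 phenotypic ratio.
Total ratio parts = 4. Expected numbers out of 3347:
  red: 3347 × 1/4 = 836.75
  pink: 3347 × 2/4 = 1673.5
  white: 3347 × 1/4 = 836.75
χ² = Σ (O − E)² / E
  red: (827 − 836.75)² / 836.75 = 0.1136
  pink: (1686 − 1673.5)² / 1673.5 = 0.0934
  white: (834 − 836.75)² / 836.75 = 0.0090
χ² = 0.1136 + 0.0934 + 0.0090 = 0.216
Degrees of freedom = 3 − 1 = 2; critical value at α = 0.05 is 5.991.
Since 0.216 < 5.991, we fail to reject the null hypothesis — the data are consistent with the 1:2:1 ratio.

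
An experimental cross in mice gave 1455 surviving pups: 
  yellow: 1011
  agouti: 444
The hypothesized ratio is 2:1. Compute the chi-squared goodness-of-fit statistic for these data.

5.199

The 2:1 ratio has 3 parts, so with N = 1455 the expected counts are:
  yellow: 1455 × 2/3 = 970
  agouti: 1455 × 1/3 = 485
χ² = Σ (O − E)² / E
  yellow: (1011 − 970)² / 970 = 1.7330
  agouti: (444 − 485)² / 485 = 3.4660
χ² = 1.7330 + 3.4660 = 5.199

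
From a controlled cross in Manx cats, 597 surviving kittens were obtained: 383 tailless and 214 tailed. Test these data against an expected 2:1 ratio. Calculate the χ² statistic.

1.696

Under the 2:1 hypothesis (Σ ratio = 3, N = 597):
  tailless: 597 × 2/3 = 398
  tailed: 597 × 1/3 = 199
χ² = Σ (O − E)² / E
  tailless: (383 − 398)² / 398 = 0.5653
  tailed: (214 − 199)² / 199 = 1.1307
χ² = 0.5653 + 1.1307 = 1.696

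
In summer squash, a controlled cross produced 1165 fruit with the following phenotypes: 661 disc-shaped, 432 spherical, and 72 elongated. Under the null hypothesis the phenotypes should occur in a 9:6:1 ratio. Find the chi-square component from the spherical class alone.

0.054

Under the 9:6:1 hypothesis (Σ ratio = 16, N = 1165):
  disc-shaped: 1165 × 9/16 = 655.3125
  spherical: 1165 × 6/16 = 436.875
  elongated: 1165 × 1/16 = 72.8125
Contribution of spherical: (432 − 436.875)² / 436.875 = 0.0544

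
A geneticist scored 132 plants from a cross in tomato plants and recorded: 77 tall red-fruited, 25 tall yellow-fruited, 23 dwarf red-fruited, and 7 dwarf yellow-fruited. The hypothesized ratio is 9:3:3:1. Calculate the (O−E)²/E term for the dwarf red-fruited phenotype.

Under the 9:3:3:1 hypothesis (Σ ratio = 16, N = 132):
  tall red-fruited: 132 × 9/16 = 74.25
  tall yellow-fruited: 132 × 3/16 = 24.75
  dwarf red-fruited: 132 × 3/16 = 24.75
  dwarf yellow-fruited: 132 × 1/16 = 8.25
Contribution of dwarf red-fruited: (23 − 24.75)² / 24.75 = 0.1237

0.124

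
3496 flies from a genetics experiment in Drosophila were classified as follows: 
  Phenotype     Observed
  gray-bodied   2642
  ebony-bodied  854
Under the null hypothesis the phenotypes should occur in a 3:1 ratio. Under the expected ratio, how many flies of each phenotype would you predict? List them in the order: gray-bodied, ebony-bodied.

Total ratio parts = 4. Expected numbers out of 3496:
  gray-bodied: 3496 × 3/4 = 2622
  ebony-bodied: 3496 × 1/4 = 874

2622, 874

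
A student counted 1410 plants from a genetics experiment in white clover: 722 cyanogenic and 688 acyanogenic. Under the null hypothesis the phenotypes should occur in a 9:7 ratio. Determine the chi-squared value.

The 9:7 ratio has 16 parts, so with N = 1410 the expected counts are:
  cyanogenic: 1410 × 9/16 = 793.125
  acyanogenic: 1410 × 7/16 = 616.875
χ² = Σ (O − E)² / E
  cyanogenic: (722 − 793.125)² / 793.125 = 6.3783
  acyanogenic: (688 − 616.875)² / 616.875 = 8.2006
χ² = 6.3783 + 8.2006 = 14.5789 ≈ 14.579

14.579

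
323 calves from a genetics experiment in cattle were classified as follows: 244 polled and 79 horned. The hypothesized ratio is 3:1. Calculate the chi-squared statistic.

0.051

Total ratio parts = 4. Expected numbers out of 323:
  polled: 323 × 3/4 = 242.25
  horned: 323 × 1/4 = 80.75
χ² = Σ (O − E)² / E
  polled: (244 − 242.25)² / 242.25 = 0.0126
  horned: (79 − 80.75)² / 80.75 = 0.0379
χ² = 0.0126 + 0.0379 = 0.0505 ≈ 0.051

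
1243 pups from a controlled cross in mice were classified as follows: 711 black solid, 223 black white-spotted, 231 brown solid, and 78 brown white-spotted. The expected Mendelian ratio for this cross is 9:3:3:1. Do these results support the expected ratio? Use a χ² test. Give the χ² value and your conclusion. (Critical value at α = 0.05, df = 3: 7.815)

0.654; consistent

The 9:3:3:1 ratio has 16 parts, so with N = 1243 the expected counts are:
  black solid: 1243 × 9/16 = 699.1875
  black white-spotted: 1243 × 3/16 = 233.0625
  brown solid: 1243 × 3/16 = 233.0625
  brown white-spotted: 1243 × 1/16 = 77.6875
χ² = Σ (O − E)² / E
  black solid: (711 − 699.1875)² / 699.1875 = 0.1996
  black white-spotted: (223 − 233.0625)² / 233.0625 = 0.4344
  brown solid: (231 − 233.0625)² / 233.0625 = 0.0183
  brown white-spotted: (78 − 77.6875)² / 77.6875 = 0.0013
χ² = 0.1996 + 0.4344 + 0.0183 + 0.0013 = 0.6536 ≈ 0.654
Degrees of freedom = 4 − 1 = 3; critical value at α = 0.05 is 7.815.
Since 0.654 < 7.815, we fail to reject the null hypothesis — the data are consistent with the 9:3:3:1 ratio.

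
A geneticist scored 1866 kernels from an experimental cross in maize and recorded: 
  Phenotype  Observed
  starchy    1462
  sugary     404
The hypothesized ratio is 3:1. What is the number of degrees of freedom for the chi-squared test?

1

A goodness-of-fit test with 2 phenotype classes has df = 2 − 1 = 1.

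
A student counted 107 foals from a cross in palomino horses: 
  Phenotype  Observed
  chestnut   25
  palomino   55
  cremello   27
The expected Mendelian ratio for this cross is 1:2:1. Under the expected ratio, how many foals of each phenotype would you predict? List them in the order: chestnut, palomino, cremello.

26.75, 53.5, 26.75

Total ratio parts = 4. Expected numbers out of 107:
  chestnut: 107 × 1/4 = 26.75
  palomino: 107 × 2/4 = 53.5
  cremello: 107 × 1/4 = 26.75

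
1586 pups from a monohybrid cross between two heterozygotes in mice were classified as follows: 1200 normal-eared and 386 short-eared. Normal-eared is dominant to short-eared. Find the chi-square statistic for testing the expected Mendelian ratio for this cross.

0.371

For a monohybrid cross between heterozygotes with complete dominance, the expected phenotypic ratio is 3:1.
Total ratio parts = 4. Expected numbers out of 1586:
  normal-eared: 1586 × 3/4 = 1189.5
  short-eared: 1586 × 1/4 = 396.5
χ² = Σ (O − E)² / E
  normal-eared: (1200 − 1189.5)² / 1189.5 = 0.0927
  short-eared: (386 − 396.5)² / 396.5 = 0.2781
χ² = 0.0927 + 0.2781 = 0.3708 ≈ 0.371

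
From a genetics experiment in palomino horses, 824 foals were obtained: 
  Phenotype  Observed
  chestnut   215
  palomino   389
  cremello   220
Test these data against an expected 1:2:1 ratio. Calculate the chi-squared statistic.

Total ratio parts = 4. Expected numbers out of 824:
  chestnut: 824 × 1/4 = 206
  palomino: 824 × 2/4 = 412
  cremello: 824 × 1/4 = 206
χ² = Σ (O − E)² / E
  chestnut: (215 − 206)² / 206 = 0.3932
  palomino: (389 − 412)² / 412 = 1.2840
  cremello: (220 − 206)² / 206 = 0.9515
χ² = 0.3932 + 1.2840 + 0.9515 = 2.6287 ≈ 2.629

2.629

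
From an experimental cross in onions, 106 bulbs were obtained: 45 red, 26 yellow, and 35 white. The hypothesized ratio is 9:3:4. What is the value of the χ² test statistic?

8.201

Expected counts for N = 106 under a 9:3:4 ratio (total parts = 16):
  red: 106 × 9/16 = 59.625
  yellow: 106 × 3/16 = 19.875
  white: 106 × 4/16 = 26.5
χ² = Σ (O − E)² / E
  red: (45 − 59.625)² / 59.625 = 3.5873
  yellow: (26 − 19.875)² / 19.875 = 1.8876
  white: (35 − 26.5)² / 26.5 = 2.7264
χ² = 3.5873 + 1.8876 + 2.7264 = 8.2013 ≈ 8.201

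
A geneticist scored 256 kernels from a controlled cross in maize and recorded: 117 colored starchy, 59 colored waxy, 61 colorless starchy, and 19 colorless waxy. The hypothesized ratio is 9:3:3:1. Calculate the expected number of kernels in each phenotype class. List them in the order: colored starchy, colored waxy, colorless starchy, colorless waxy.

144, 48, 48, 16

The 9:3:3:1 ratio has 16 parts, so with N = 256 the expected counts are:
  colored starchy: 256 × 9/16 = 144
  colored waxy: 256 × 3/16 = 48
  colorless starchy: 256 × 3/16 = 48
  colorless waxy: 256 × 1/16 = 16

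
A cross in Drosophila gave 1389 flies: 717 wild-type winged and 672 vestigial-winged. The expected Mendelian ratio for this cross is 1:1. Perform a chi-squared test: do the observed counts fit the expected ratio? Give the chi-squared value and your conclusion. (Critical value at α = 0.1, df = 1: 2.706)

1.458; consistent

The 1:1 ratio has 2 parts, so with N = 1389 the expected counts are:
  wild-type winged: 1389 × 1/2 = 694.5
  vestigial-winged: 1389 × 1/2 = 694.5
χ² = Σ (O − E)² / E
  wild-type winged: (717 − 694.5)² / 694.5 = 0.7289
  vestigial-winged: (672 − 694.5)² / 694.5 = 0.7289
χ² = 0.7289 + 0.7289 = 1.4578 ≈ 1.458
Degrees of freedom = 2 − 1 = 1; critical value at α = 0.1 is 2.706.
Since 1.458 < 2.706, we fail to reject the null hypothesis — the data are consistent with the 1:1 ratio.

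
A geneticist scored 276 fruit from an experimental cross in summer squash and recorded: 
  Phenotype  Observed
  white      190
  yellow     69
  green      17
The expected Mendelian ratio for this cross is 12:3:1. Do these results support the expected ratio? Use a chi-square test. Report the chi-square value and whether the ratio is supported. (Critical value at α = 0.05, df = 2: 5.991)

Expected counts for N = 276 under a 12:3:1 ratio (total parts = 16):
  white: 276 × 12/16 = 207
  yellow: 276 × 3/16 = 51.75
  green: 276 × 1/16 = 17.25
χ² = Σ (O − E)² / E
  white: (190 − 207)² / 207 = 1.3961
  yellow: (69 − 51.75)² / 51.75 = 5.7500
  green: (17 − 17.25)² / 17.25 = 0.0036
χ² = 1.3961 + 5.7500 + 0.0036 = 7.1497 ≈ 7.150
Degrees of freedom = 3 − 1 = 2; critical value at α = 0.05 is 5.991.
Since 7.150 > 5.991, we reject the null hypothesis — the data do not fit the 12:3:1 ratio.

7.150; not consistent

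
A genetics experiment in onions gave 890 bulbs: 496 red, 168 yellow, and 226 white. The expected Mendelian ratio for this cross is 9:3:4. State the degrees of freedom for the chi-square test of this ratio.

2

A goodness-of-fit test with 3 phenotype classes has df = 3 − 1 = 2.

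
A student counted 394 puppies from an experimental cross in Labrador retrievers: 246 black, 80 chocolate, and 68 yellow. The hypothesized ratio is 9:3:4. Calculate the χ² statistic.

12.633

Expected counts for N = 394 under a 9:3:4 ratio (total parts = 16):
  black: 394 × 9/16 = 221.625
  chocolate: 394 × 3/16 = 73.875
  yellow: 394 × 4/16 = 98.5
χ² = Σ (O − E)² / E
  black: (246 − 221.625)² / 221.625 = 2.6808
  chocolate: (80 − 73.875)² / 73.875 = 0.5078
  yellow: (68 − 98.5)² / 98.5 = 9.4442
χ² = 2.6808 + 0.5078 + 9.4442 = 12.6328 ≈ 12.633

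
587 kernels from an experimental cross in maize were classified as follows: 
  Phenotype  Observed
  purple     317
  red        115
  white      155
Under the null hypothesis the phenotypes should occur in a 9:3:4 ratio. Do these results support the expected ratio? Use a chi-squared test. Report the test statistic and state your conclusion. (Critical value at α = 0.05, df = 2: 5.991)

1.212; consistent

Expected counts for N = 587 under a 9:3:4 ratio (total parts = 16):
  purple: 587 × 9/16 = 330.1875
  red: 587 × 3/16 = 110.0625
  white: 587 × 4/16 = 146.75
χ² = Σ (O − E)² / E
  purple: (317 − 330.1875)² / 330.1875 = 0.5267
  red: (115 − 110.0625)² / 110.0625 = 0.2215
  white: (155 − 146.75)² / 146.75 = 0.4638
χ² = 0.5267 + 0.2215 + 0.4638 = 1.212
Degrees of freedom = 3 − 1 = 2; critical value at α = 0.05 is 5.991.
Since 1.212 < 5.991, we fail to reject the null hypothesis — the data are consistent with the 9:3:4 ratio.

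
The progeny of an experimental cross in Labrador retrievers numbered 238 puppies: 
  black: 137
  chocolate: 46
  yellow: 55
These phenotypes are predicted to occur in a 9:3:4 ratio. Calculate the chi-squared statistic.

0.456

The 9:3:4 ratio has 16 parts, so with N = 238 the expected counts are:
  black: 238 × 9/16 = 133.875
  chocolate: 238 × 3/16 = 44.625
  yellow: 238 × 4/16 = 59.5
χ² = Σ (O − E)² / E
  black: (137 − 133.875)² / 133.875 = 0.0729
  chocolate: (46 − 44.625)² / 44.625 = 0.0424
  yellow: (55 − 59.5)² / 59.5 = 0.3403
χ² = 0.0729 + 0.0424 + 0.3403 = 0.4556 ≈ 0.456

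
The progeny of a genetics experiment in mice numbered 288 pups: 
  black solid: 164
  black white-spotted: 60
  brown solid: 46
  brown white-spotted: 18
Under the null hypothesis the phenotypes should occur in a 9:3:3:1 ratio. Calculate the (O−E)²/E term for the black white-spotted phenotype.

0.667

Under the 9:3:3:1 hypothesis (Σ ratio = 16, N = 288):
  black solid: 288 × 9/16 = 162
  black white-spotted: 288 × 3/16 = 54
  brown solid: 288 × 3/16 = 54
  brown white-spotted: 288 × 1/16 = 18
Contribution of black white-spotted: (60 − 54)² / 54 = 0.6667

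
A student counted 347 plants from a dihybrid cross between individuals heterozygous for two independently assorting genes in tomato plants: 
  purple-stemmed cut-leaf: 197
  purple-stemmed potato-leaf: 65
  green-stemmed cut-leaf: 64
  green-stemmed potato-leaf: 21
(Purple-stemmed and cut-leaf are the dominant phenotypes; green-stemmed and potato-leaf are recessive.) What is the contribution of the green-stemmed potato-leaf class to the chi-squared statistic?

A dihybrid F₂ with independent assortment and complete dominance at both loci gives a 9:3:3:1 phenotypic ratio.
Expected counts for N = 347 under a 9:3:3:1 ratio (total parts = 16):
  purple-stemmed cut-leaf: 347 × 9/16 = 195.1875
  purple-stemmed potato-leaf: 347 × 3/16 = 65.0625
  green-stemmed cut-leaf: 347 × 3/16 = 65.0625
  green-stemmed potato-leaf: 347 × 1/16 = 21.6875
Contribution of green-stemmed potato-leaf: (21 − 21.6875)² / 21.6875 = 0.0218

0.022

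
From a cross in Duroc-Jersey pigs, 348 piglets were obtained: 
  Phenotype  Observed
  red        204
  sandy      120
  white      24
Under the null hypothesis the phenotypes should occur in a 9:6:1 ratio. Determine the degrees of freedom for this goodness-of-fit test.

A goodness-of-fit test with 3 phenotype classes has df = 3 − 1 = 2.

2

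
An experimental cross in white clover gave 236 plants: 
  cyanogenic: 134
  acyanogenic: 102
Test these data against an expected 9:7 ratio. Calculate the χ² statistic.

0.027

The 9:7 ratio has 16 parts, so with N = 236 the expected counts are:
  cyanogenic: 236 × 9/16 = 132.75
  acyanogenic: 236 × 7/16 = 103.25
χ² = Σ (O − E)² / E
  cyanogenic: (134 − 132.75)² / 132.75 = 0.0118
  acyanogenic: (102 − 103.25)² / 103.25 = 0.0151
χ² = 0.0118 + 0.0151 = 0.0269 ≈ 0.027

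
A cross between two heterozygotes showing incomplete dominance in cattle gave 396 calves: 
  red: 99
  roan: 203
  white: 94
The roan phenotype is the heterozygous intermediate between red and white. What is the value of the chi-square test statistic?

With incomplete dominance, a heterozygote × heterozygote cross gives a 1:2:1 phenotypic ratio.
Under the 1:2:1 hypothesis (Σ ratio = 4, N = 396):
  red: 396 × 1/4 = 99
  roan: 396 × 2/4 = 198
  white: 396 × 1/4 = 99
χ² = Σ (O − E)² / E
  red: (99 − 99)² / 99 = 0.0000
  roan: (203 − 198)² / 198 = 0.1263
  white: (94 − 99)² / 99 = 0.2525
χ² = 0.0000 + 0.1263 + 0.2525 = 0.3788 ≈ 0.379

0.379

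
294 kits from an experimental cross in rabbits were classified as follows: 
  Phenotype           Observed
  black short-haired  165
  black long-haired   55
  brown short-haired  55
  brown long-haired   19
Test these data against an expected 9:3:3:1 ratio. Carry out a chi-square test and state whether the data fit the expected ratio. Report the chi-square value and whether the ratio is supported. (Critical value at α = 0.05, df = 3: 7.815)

Total ratio parts = 16. Expected numbers out of 294:
  black short-haired: 294 × 9/16 = 165.375
  black long-haired: 294 × 3/16 = 55.125
  brown short-haired: 294 × 3/16 = 55.125
  brown long-haired: 294 × 1/16 = 18.375
χ² = Σ (O − E)² / E
  black short-haired: (165 − 165.375)² / 165.375 = 0.0009
  black long-haired: (55 − 55.125)² / 55.125 = 0.0003
  brown short-haired: (55 − 55.125)² / 55.125 = 0.0003
  brown long-haired: (19 − 18.375)² / 18.375 = 0.0213
χ² = 0.0009 + 0.0003 + 0.0003 + 0.0213 = 0.0228 ≈ 0.023
Degrees of freedom = 4 − 1 = 3; critical value at α = 0.05 is 7.815.
Since 0.023 < 7.815, we fail to reject the null hypothesis — the data are consistent with the 9:3:3:1 ratio.

0.023; consistent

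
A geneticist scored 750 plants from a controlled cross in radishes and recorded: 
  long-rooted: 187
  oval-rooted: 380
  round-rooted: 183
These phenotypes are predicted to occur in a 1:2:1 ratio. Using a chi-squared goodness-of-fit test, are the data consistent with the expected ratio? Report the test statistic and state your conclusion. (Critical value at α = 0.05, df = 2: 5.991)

Total ratio parts = 4. Expected numbers out of 750:
  long-rooted: 750 × 1/4 = 187.5
  oval-rooted: 750 × 2/4 = 375
  round-rooted: 750 × 1/4 = 187.5
χ² = Σ (O − E)² / E
  long-rooted: (187 − 187.5)² / 187.5 = 0.0013
  oval-rooted: (380 − 375)² / 375 = 0.0667
  round-rooted: (183 − 187.5)² / 187.5 = 0.1080
χ² = 0.0013 + 0.0667 + 0.1080 = 0.176
Degrees of freedom = 3 − 1 = 2; critical value at α = 0.05 is 5.991.
Since 0.176 < 5.991, we fail to reject the null hypothesis — the data are consistent with the 1:2:1 ratio.

0.176; consistent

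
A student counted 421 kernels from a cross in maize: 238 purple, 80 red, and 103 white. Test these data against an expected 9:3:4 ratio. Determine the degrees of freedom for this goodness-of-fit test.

2

A goodness-of-fit test with 3 phenotype classes has df = 3 − 1 = 2.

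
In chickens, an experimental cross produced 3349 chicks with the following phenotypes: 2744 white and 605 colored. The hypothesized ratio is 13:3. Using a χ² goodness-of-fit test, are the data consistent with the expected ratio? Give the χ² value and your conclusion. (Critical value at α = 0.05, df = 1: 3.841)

Total ratio parts = 16. Expected numbers out of 3349:
  white: 3349 × 13/16 = 2721.0625
  colored: 3349 × 3/16 = 627.9375
χ² = Σ (O − E)² / E
  white: (2744 − 2721.0625)² / 2721.0625 = 0.1934
  colored: (605 − 627.9375)² / 627.9375 = 0.8379
χ² = 0.1934 + 0.8379 = 1.0313 ≈ 1.031
Degrees of freedom = 2 − 1 = 1; critical value at α = 0.05 is 3.841.
Since 1.031 < 3.841, we fail to reject the null hypothesis — the data are consistent with the 13:3 ratio.

1.031; consistent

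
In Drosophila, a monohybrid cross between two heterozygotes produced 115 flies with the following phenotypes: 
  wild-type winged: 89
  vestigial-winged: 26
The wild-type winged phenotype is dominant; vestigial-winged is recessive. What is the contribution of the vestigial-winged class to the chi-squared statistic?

0.263

For a monohybrid cross between heterozygotes with complete dominance, the expected phenotypic ratio is 3:1.
The 3:1 ratio has 4 parts, so with N = 115 the expected counts are:
  wild-type winged: 115 × 3/4 = 86.25
  vestigial-winged: 115 × 1/4 = 28.75
Contribution of vestigial-winged: (26 − 28.75)² / 28.75 = 0.2630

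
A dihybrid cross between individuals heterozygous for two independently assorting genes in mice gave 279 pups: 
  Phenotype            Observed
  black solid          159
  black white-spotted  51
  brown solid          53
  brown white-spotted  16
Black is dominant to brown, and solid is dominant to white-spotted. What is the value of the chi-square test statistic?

0.188

A dihybrid F₂ with independent assortment and complete dominance at both loci gives a 9:3:3:1 phenotypic ratio.
Expected counts for N = 279 under a 9:3:3:1 ratio (total parts = 16):
  black solid: 279 × 9/16 = 156.9375
  black white-spotted: 279 × 3/16 = 52.3125
  brown solid: 279 × 3/16 = 52.3125
  brown white-spotted: 279 × 1/16 = 17.4375
χ² = Σ (O − E)² / E
  black solid: (159 − 156.9375)² / 156.9375 = 0.0271
  black white-spotted: (51 − 52.3125)² / 52.3125 = 0.0329
  brown solid: (53 − 52.3125)² / 52.3125 = 0.0090
  brown white-spotted: (16 − 17.4375)² / 17.4375 = 0.1185
χ² = 0.0271 + 0.0329 + 0.0090 + 0.1185 = 0.1875 ≈ 0.188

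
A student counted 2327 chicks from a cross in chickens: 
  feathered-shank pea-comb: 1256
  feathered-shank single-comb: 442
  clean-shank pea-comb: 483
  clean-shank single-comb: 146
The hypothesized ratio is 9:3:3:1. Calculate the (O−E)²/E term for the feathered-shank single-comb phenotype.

0.074

Total ratio parts = 16. Expected numbers out of 2327:
  feathered-shank pea-comb: 2327 × 9/16 = 1308.9375
  feathered-shank single-comb: 2327 × 3/16 = 436.3125
  clean-shank pea-comb: 2327 × 3/16 = 436.3125
  clean-shank single-comb: 2327 × 1/16 = 145.4375
Contribution of feathered-shank single-comb: (442 − 436.3125)² / 436.3125 = 0.0741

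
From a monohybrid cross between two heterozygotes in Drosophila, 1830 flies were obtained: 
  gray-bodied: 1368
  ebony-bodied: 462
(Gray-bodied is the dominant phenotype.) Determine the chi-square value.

For a monohybrid cross between heterozygotes with complete dominance, the expected phenotypic ratio is 3:1.
The 3:1 ratio has 4 parts, so with N = 1830 the expected counts are:
  gray-bodied: 1830 × 3/4 = 1372.5
  ebony-bodied: 1830 × 1/4 = 457.5
χ² = Σ (O − E)² / E
  gray-bodied: (1368 − 1372.5)² / 1372.5 = 0.0148
  ebony-bodied: (462 − 457.5)² / 457.5 = 0.0443
χ² = 0.0148 + 0.0443 = 0.0591 ≈ 0.059

0.059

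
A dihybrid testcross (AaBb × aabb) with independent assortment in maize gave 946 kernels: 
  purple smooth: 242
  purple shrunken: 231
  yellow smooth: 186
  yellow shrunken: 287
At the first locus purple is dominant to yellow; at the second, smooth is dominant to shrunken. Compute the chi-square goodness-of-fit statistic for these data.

21.822

A dihybrid testcross with independent assortment gives a 1:1:1:1 ratio.
Under the 1:1:1:1 hypothesis (Σ ratio = 4, N = 946):
  purple smooth: 946 × 1/4 = 236.5
  purple shrunken: 946 × 1/4 = 236.5
  yellow smooth: 946 × 1/4 = 236.5
  yellow shrunken: 946 × 1/4 = 236.5
χ² = Σ (O − E)² / E
  purple smooth: (242 − 236.5)² / 236.5 = 0.1279
  purple shrunken: (231 − 236.5)² / 236.5 = 0.1279
  yellow smooth: (186 − 236.5)² / 236.5 = 10.7833
  yellow shrunken: (287 − 236.5)² / 236.5 = 10.7833
χ² = 0.1279 + 0.1279 + 10.7833 + 10.7833 = 21.8224 ≈ 21.822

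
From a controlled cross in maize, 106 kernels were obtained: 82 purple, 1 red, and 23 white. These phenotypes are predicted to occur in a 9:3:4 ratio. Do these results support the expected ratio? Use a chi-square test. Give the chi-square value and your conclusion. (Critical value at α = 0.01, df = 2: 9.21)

Expected counts for N = 106 under a 9:3:4 ratio (total parts = 16):
  purple: 106 × 9/16 = 59.625
  red: 106 × 3/16 = 19.875
  white: 106 × 4/16 = 26.5
χ² = Σ (O − E)² / E
  purple: (82 − 59.625)² / 59.625 = 8.3965
  red: (1 − 19.875)² / 19.875 = 17.9253
  white: (23 − 26.5)² / 26.5 = 0.4623
χ² = 8.3965 + 17.9253 + 0.4623 = 26.7841 ≈ 26.784
Degrees of freedom = 3 − 1 = 2; critical value at α = 0.01 is 9.21.
Since 26.784 > 9.21, we reject the null hypothesis — the data do not fit the 9:3:4 ratio.

26.784; not consistent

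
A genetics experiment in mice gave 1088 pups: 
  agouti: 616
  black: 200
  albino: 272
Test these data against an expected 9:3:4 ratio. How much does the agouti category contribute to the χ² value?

0.026

The 9:3:4 ratio has 16 parts, so with N = 1088 the expected counts are:
  agouti: 1088 × 9/16 = 612
  black: 1088 × 3/16 = 204
  albino: 1088 × 4/16 = 272
Contribution of agouti: (616 − 612)² / 612 = 0.0261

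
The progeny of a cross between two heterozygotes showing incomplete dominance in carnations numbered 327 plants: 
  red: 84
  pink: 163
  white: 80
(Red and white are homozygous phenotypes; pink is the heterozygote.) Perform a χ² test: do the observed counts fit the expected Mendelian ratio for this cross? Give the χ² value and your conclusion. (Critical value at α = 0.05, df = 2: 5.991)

0.101; consistent

With incomplete dominance, a heterozygote × heterozygote cross gives a 1:2:1 phenotypic ratio.
The 1:2:1 ratio has 4 parts, so with N = 327 the expected counts are:
  red: 327 × 1/4 = 81.75
  pink: 327 × 2/4 = 163.5
  white: 327 × 1/4 = 81.75
χ² = Σ (O − E)² / E
  red: (84 − 81.75)² / 81.75 = 0.0619
  pink: (163 − 163.5)² / 163.5 = 0.0015
  white: (80 − 81.75)² / 81.75 = 0.0375
χ² = 0.0619 + 0.0015 + 0.0375 = 0.1009 ≈ 0.101
Degrees of freedom = 3 − 1 = 2; critical value at α = 0.05 is 5.991.
Since 0.101 < 5.991, we fail to reject the null hypothesis — the data are consistent with the 1:2:1 ratio.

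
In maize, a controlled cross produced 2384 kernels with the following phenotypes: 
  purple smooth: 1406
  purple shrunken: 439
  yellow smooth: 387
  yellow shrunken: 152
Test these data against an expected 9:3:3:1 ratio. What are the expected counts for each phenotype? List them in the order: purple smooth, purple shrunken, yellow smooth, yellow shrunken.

Expected counts for N = 2384 under a 9:3:3:1 ratio (total parts = 16):
  purple smooth: 2384 × 9/16 = 1341
  purple shrunken: 2384 × 3/16 = 447
  yellow smooth: 2384 × 3/16 = 447
  yellow shrunken: 2384 × 1/16 = 149

1341, 447, 447, 149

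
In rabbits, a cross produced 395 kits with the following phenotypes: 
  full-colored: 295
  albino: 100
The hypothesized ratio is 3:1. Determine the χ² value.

The 3:1 ratio has 4 parts, so with N = 395 the expected counts are:
  full-colored: 395 × 3/4 = 296.25
  albino: 395 × 1/4 = 98.75
χ² = Σ (O − E)² / E
  full-colored: (295 − 296.25)² / 296.25 = 0.0053
  albino: (100 − 98.75)² / 98.75 = 0.0158
χ² = 0.0053 + 0.0158 = 0.0211 ≈ 0.021

0.021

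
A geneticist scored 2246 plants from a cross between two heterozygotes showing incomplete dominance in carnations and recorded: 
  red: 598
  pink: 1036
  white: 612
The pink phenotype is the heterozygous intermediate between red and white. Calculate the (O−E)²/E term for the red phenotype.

With incomplete dominance, a heterozygote × heterozygote cross gives a 1:2:1 phenotypic ratio.
Expected counts for N = 2246 under a 1:2:1 ratio (total parts = 4):
  red: 2246 × 1/4 = 561.5
  pink: 2246 × 2/4 = 1123
  white: 2246 × 1/4 = 561.5
Contribution of red: (598 − 561.5)² / 561.5 = 2.3727

2.373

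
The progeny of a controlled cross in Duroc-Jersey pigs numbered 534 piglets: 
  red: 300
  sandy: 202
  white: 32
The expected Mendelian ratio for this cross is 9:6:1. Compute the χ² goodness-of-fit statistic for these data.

0.072

Under the 9:6:1 hypothesis (Σ ratio = 16, N = 534):
  red: 534 × 9/16 = 300.375
  sandy: 534 × 6/16 = 200.25
  white: 534 × 1/16 = 33.375
χ² = Σ (O − E)² / E
  red: (300 − 300.375)² / 300.375 = 0.0005
  sandy: (202 − 200.25)² / 200.25 = 0.0153
  white: (32 − 33.375)² / 33.375 = 0.0566
χ² = 0.0005 + 0.0153 + 0.0566 = 0.0724 ≈ 0.072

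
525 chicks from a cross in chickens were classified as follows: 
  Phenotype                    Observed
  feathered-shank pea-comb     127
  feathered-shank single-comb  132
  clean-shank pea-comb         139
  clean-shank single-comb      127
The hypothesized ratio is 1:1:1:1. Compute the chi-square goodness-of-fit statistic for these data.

The 1:1:1:1 ratio has 4 parts, so with N = 525 the expected counts are:
  feathered-shank pea-comb: 525 × 1/4 = 131.25
  feathered-shank single-comb: 525 × 1/4 = 131.25
  clean-shank pea-comb: 525 × 1/4 = 131.25
  clean-shank single-comb: 525 × 1/4 = 131.25
χ² = Σ (O − E)² / E
  feathered-shank pea-comb: (127 − 131.25)² / 131.25 = 0.1376
  feathered-shank single-comb: (132 − 131.25)² / 131.25 = 0.0043
  clean-shank pea-comb: (139 − 131.25)² / 131.25 = 0.4576
  clean-shank single-comb: (127 − 131.25)² / 131.25 = 0.1376
χ² = 0.1376 + 0.0043 + 0.4576 + 0.1376 = 0.7371 ≈ 0.737

0.737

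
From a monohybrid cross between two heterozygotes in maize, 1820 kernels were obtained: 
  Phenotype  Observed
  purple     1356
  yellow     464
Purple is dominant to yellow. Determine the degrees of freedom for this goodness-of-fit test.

1

For a monohybrid cross between heterozygotes with complete dominance, the expected phenotypic ratio is 3:1.
A goodness-of-fit test with 2 phenotype classes has df = 2 − 1 = 1.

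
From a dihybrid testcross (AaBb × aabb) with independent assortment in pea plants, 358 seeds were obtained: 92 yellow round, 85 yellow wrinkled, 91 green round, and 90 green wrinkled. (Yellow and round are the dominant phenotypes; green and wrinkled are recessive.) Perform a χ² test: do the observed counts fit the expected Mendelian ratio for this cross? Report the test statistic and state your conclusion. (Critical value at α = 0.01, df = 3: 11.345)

0.324; consistent

A dihybrid testcross with independent assortment gives a 1:1:1:1 ratio.
Under the 1:1:1:1 hypothesis (Σ ratio = 4, N = 358):
  yellow round: 358 × 1/4 = 89.5
  yellow wrinkled: 358 × 1/4 = 89.5
  green round: 358 × 1/4 = 89.5
  green wrinkled: 358 × 1/4 = 89.5
χ² = Σ (O − E)² / E
  yellow round: (92 − 89.5)² / 89.5 = 0.0698
  yellow wrinkled: (85 − 89.5)² / 89.5 = 0.2263
  green round: (91 − 89.5)² / 89.5 = 0.0251
  green wrinkled: (90 − 89.5)² / 89.5 = 0.0028
χ² = 0.0698 + 0.2263 + 0.0251 + 0.0028 = 0.324
Degrees of freedom = 4 − 1 = 3; critical value at α = 0.01 is 11.345.
Since 0.324 < 11.345, we fail to reject the null hypothesis — the data are consistent with the 1:1:1:1 ratio.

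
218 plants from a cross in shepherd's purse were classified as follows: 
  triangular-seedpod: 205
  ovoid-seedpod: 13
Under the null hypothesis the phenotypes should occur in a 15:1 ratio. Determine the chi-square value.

0.031

The 15:1 ratio has 16 parts, so with N = 218 the expected counts are:
  triangular-seedpod: 218 × 15/16 = 204.375
  ovoid-seedpod: 218 × 1/16 = 13.625
χ² = Σ (O − E)² / E
  triangular-seedpod: (205 − 204.375)² / 204.375 = 0.0019
  ovoid-seedpod: (13 − 13.625)² / 13.625 = 0.0287
χ² = 0.0019 + 0.0287 = 0.0306 ≈ 0.031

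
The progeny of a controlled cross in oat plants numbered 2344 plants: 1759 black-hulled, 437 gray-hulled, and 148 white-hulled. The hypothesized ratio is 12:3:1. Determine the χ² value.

0.030

The 12:3:1 ratio has 16 parts, so with N = 2344 the expected counts are:
  black-hulled: 2344 × 12/16 = 1758
  gray-hulled: 2344 × 3/16 = 439.5
  white-hulled: 2344 × 1/16 = 146.5
χ² = Σ (O − E)² / E
  black-hulled: (1759 − 1758)² / 1758 = 0.0006
  gray-hulled: (437 − 439.5)² / 439.5 = 0.0142
  white-hulled: (148 − 146.5)² / 146.5 = 0.0154
χ² = 0.0006 + 0.0142 + 0.0154 = 0.0302 ≈ 0.030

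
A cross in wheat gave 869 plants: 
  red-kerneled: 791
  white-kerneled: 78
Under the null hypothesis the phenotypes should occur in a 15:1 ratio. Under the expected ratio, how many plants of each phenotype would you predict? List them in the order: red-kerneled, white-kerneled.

Expected counts for N = 869 under a 15:1 ratio (total parts = 16):
  red-kerneled: 869 × 15/16 = 814.6875
  white-kerneled: 869 × 1/16 = 54.3125

814.6875, 54.3125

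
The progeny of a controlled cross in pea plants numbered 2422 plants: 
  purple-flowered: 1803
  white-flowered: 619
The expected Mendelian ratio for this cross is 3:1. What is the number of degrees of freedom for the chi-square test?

1

A goodness-of-fit test with 2 phenotype classes has df = 2 − 1 = 1.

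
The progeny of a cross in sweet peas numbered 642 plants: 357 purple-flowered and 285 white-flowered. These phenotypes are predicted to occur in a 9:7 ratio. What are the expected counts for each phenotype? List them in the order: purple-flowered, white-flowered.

Total ratio parts = 16. Expected numbers out of 642:
  purple-flowered: 642 × 9/16 = 361.125
  white-flowered: 642 × 7/16 = 280.875

361.125, 280.875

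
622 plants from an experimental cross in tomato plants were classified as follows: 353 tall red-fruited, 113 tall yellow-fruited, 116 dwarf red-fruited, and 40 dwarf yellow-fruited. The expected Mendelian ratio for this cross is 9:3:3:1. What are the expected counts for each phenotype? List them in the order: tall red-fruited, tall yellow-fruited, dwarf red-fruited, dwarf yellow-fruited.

349.875, 116.625, 116.625, 38.875

Under the 9:3:3:1 hypothesis (Σ ratio = 16, N = 622):
  tall red-fruited: 622 × 9/16 = 349.875
  tall yellow-fruited: 622 × 3/16 = 116.625
  dwarf red-fruited: 622 × 3/16 = 116.625
  dwarf yellow-fruited: 622 × 1/16 = 38.875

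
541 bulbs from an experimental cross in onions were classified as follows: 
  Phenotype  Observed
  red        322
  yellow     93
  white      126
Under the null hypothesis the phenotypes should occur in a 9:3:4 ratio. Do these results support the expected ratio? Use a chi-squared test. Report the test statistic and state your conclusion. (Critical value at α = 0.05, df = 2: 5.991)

The 9:3:4 ratio has 16 parts, so with N = 541 the expected counts are:
  red: 541 × 9/16 = 304.3125
  yellow: 541 × 3/16 = 101.4375
  white: 541 × 4/16 = 135.25
χ² = Σ (O − E)² / E
  red: (322 − 304.3125)² / 304.3125 = 1.0280
  yellow: (93 − 101.4375)² / 101.4375 = 0.7018
  white: (126 − 135.25)² / 135.25 = 0.6326
χ² = 1.0280 + 0.7018 + 0.6326 = 2.3624 ≈ 2.362
Degrees of freedom = 3 − 1 = 2; critical value at α = 0.05 is 5.991.
Since 2.362 < 5.991, we fail to reject the null hypothesis — the data are consistent with the 9:3:4 ratio.

2.362; consistent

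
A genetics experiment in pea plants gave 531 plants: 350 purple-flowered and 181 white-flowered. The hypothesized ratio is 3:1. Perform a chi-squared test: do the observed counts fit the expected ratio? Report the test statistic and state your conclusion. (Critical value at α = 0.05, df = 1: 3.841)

23.383; not consistent

Expected counts for N = 531 under a 3:1 ratio (total parts = 4):
  purple-flowered: 531 × 3/4 = 398.25
  white-flowered: 531 × 1/4 = 132.75
χ² = Σ (O − E)² / E
  purple-flowered: (350 − 398.25)² / 398.25 = 5.8457
  white-flowered: (181 − 132.75)² / 132.75 = 17.5372
χ² = 5.8457 + 17.5372 = 23.3829 ≈ 23.383
Degrees of freedom = 2 − 1 = 1; critical value at α = 0.05 is 3.841.
Since 23.383 > 3.841, we reject the null hypothesis — the data do not fit the 3:1 ratio.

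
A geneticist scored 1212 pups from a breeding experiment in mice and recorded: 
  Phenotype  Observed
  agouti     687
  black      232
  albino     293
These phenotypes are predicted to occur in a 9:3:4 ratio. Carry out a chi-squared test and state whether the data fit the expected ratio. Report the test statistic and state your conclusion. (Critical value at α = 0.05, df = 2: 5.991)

Expected counts for N = 1212 under a 9:3:4 ratio (total parts = 16):
  agouti: 1212 × 9/16 = 681.75
  black: 1212 × 3/16 = 227.25
  albino: 1212 × 4/16 = 303
χ² = Σ (O − E)² / E
  agouti: (687 − 681.75)² / 681.75 = 0.0404
  black: (232 − 227.25)² / 227.25 = 0.0993
  albino: (293 − 303)² / 303 = 0.3300
χ² = 0.0404 + 0.0993 + 0.3300 = 0.4697 ≈ 0.470
Degrees of freedom = 3 − 1 = 2; critical value at α = 0.05 is 5.991.
Since 0.470 < 5.991, we fail to reject the null hypothesis — the data are consistent with the 9:3:4 ratio.

0.470; consistent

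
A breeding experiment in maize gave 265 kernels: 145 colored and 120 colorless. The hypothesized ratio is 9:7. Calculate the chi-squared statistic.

0.253

Total ratio parts = 16. Expected numbers out of 265:
  colored: 265 × 9/16 = 149.0625
  colorless: 265 × 7/16 = 115.9375
χ² = Σ (O − E)² / E
  colored: (145 − 149.0625)² / 149.0625 = 0.1107
  colorless: (120 − 115.9375)² / 115.9375 = 0.1424
χ² = 0.1107 + 0.1424 = 0.2531 ≈ 0.253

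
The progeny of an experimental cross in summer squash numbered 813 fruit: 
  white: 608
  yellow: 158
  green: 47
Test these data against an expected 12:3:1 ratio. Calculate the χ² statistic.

Under the 12:3:1 hypothesis (Σ ratio = 16, N = 813):
  white: 813 × 12/16 = 609.75
  yellow: 813 × 3/16 = 152.4375
  green: 813 × 1/16 = 50.8125
χ² = Σ (O − E)² / E
  white: (608 − 609.75)² / 609.75 = 0.0050
  yellow: (158 − 152.4375)² / 152.4375 = 0.2030
  green: (47 − 50.8125)² / 50.8125 = 0.2861
χ² = 0.0050 + 0.2030 + 0.2861 = 0.4941 ≈ 0.494

0.494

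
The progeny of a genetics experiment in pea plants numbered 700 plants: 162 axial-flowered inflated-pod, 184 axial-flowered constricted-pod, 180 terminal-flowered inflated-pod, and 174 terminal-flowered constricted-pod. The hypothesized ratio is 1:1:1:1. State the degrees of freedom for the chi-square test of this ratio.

3

A goodness-of-fit test with 4 phenotype classes has df = 4 − 1 = 3.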